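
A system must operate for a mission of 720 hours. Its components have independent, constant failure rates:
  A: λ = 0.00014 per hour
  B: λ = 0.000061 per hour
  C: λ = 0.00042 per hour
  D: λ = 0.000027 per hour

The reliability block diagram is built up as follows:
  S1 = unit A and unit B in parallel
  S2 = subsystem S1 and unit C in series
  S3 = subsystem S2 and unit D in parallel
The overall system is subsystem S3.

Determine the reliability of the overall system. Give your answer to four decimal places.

0.9949

R(A) = exp(−0.00014 × 720) = 0.904114
R(B) = exp(−0.000061 × 720) = 0.957031
R(C) = exp(−0.00042 × 720) = 0.739042
R(D) = exp(−0.000027 × 720) = 0.980748
Parallel (A and B): 1 − (1 − 0.904114)(1 − 0.957031) = 0.995880
Series ([0.995880] and C): 0.995880 × 0.739042 = 0.735997
Parallel ([0.735997] and D): 1 − (1 − 0.735997)(1 − 0.980748) = 0.9949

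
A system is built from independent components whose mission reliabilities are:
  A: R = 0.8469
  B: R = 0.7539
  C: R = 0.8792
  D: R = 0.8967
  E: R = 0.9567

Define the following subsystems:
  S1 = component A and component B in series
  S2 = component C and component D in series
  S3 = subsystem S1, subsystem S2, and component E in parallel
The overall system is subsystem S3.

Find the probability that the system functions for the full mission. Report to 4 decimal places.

Series (A and B): 0.846900 × 0.753900 = 0.638478
Series (C and D): 0.879200 × 0.896700 = 0.788379
Parallel ([0.638478], [0.788379], and E): 1 − (1 − 0.638478)(1 − 0.788379)(1 − 0.956700) = 0.9967

0.9967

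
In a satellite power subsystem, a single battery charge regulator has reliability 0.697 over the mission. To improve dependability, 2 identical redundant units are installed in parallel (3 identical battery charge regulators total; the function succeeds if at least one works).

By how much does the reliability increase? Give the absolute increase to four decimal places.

R_before = 0.697
R_after = 1 − (1 − 0.697)^3 = 0.9722
ΔR = 0.9722 − 0.697 = 0.2752

0.2752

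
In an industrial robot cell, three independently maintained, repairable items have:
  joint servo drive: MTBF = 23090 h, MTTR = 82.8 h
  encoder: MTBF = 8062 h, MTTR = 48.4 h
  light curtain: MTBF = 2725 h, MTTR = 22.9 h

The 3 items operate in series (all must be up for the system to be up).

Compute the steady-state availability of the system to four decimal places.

0.9822

A(joint servo drive) = MTBF/(MTBF+MTTR) = 23090/(23090+82.8) = 0.996427
A(encoder) = MTBF/(MTBF+MTTR) = 8062/(8062+48.4) = 0.994032
A(light curtain) = MTBF/(MTBF+MTTR) = 2725/(2725+22.9) = 0.991666
Series availability: 0.996427 × 0.994032 × 0.991666 = 0.9822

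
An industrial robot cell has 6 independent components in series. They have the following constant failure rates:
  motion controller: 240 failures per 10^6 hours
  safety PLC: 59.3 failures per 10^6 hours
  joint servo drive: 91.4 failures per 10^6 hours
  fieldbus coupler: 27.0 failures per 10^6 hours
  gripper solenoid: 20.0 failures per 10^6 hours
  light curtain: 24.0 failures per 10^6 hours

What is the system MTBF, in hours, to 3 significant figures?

Series of exponential components: λ_sys = Σ λ_i
λ_sys = 0.000240 + 0.0000593 + 0.0000914 + 0.0000270 + 0.0000200 + 0.0000240 = 4.6170e-04 /h
MTBF = 1 / λ_sys = 2170 h

2170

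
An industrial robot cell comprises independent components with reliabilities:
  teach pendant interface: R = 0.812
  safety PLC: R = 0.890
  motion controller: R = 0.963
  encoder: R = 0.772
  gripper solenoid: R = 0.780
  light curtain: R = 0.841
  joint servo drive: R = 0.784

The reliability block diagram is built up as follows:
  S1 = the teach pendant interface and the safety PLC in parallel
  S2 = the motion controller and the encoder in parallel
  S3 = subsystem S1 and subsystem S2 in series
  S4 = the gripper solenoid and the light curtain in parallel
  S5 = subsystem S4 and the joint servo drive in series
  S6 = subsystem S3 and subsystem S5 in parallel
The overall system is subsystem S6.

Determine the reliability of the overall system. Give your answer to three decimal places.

0.993

Parallel (teach pendant interface and safety PLC): 1 − (1 − 0.81200)(1 − 0.89000) = 0.97932
Parallel (motion controller and encoder): 1 − (1 − 0.96300)(1 − 0.77200) = 0.99156
Series ([0.97932] and [0.99156]): 0.97932 × 0.99156 = 0.97105
Parallel (gripper solenoid and light curtain): 1 − (1 − 0.78000)(1 − 0.84100) = 0.96502
Series ([0.96502] and joint servo drive): 0.96502 × 0.78400 = 0.75658
Parallel ([0.97105] and [0.75658]): 1 − (1 − 0.97105)(1 − 0.75658) = 0.993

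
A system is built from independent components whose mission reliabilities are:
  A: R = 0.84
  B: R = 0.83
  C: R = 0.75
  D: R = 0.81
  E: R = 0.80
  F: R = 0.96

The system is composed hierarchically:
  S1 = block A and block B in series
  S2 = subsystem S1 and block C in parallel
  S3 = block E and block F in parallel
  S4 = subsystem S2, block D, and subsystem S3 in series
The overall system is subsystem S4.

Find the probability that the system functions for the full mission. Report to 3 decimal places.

0.743

Series (A and B): 0.84000 × 0.83000 = 0.69720
Parallel ([0.69720] and C): 1 − (1 − 0.69720)(1 − 0.75000) = 0.92430
Parallel (E and F): 1 − (1 − 0.80000)(1 − 0.96000) = 0.99200
Series ([0.92430], D, and [0.99200]): 0.92430 × 0.81000 × 0.99200 = 0.743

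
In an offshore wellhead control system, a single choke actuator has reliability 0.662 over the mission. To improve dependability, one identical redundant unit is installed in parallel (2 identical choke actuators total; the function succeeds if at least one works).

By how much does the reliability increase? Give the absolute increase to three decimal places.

R_before = 0.662
R_after = 1 − (1 − 0.662)^2 = 0.886
ΔR = 0.886 − 0.662 = 0.224

0.224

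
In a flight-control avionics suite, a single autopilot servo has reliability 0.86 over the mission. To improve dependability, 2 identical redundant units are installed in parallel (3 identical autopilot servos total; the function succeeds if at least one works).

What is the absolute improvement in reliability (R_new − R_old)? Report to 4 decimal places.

R_before = 0.86
R_after = 1 − (1 − 0.86)^3 = 0.9973
ΔR = 0.9973 − 0.86 = 0.1373

0.1373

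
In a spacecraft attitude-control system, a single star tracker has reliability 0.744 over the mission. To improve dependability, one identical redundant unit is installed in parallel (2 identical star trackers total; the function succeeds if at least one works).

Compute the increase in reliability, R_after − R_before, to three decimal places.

R_before = 0.744
R_after = 1 − (1 − 0.744)^2 = 0.934
ΔR = 0.934 − 0.744 = 0.190

0.190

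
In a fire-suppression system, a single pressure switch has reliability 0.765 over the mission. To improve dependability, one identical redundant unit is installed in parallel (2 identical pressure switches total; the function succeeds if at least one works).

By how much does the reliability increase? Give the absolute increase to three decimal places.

R_before = 0.765
R_after = 1 − (1 − 0.765)^2 = 0.945
ΔR = 0.945 − 0.765 = 0.180

0.180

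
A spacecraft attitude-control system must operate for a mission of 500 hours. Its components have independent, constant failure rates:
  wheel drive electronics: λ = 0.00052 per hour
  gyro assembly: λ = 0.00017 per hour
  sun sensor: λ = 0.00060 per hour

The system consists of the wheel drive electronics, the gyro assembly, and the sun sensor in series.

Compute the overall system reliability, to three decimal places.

R(wheel drive electronics) = exp(−0.00052 × 500) = 0.77105
R(gyro assembly) = exp(−0.00017 × 500) = 0.91851
R(sun sensor) = exp(−0.00060 × 500) = 0.74082
Series (wheel drive electronics, gyro assembly, and sun sensor): 0.77105 × 0.91851 × 0.74082 = 0.525

0.525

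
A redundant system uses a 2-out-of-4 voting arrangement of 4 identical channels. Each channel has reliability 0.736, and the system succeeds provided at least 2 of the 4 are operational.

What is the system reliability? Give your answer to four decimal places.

0.9410

R = Σ_{i=2}^{4} C(4,i) p^i (1−p)^{4−i} with p = 0.736
C(4,2)·0.736^2·0.264^2 = 0.226524
C(4,3)·0.736^3·0.264^1 = 0.421015
C(4,4)·0.736^4·0.264^0 = 0.293435
Sum = 0.9410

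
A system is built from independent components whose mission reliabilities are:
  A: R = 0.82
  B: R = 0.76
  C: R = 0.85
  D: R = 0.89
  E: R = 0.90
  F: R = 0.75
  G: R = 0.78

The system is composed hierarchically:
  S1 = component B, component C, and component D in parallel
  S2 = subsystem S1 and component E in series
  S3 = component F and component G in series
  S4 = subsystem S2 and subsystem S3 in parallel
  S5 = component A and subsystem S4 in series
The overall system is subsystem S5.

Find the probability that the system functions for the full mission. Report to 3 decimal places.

Parallel (B, C, and D): 1 − (1 − 0.76000)(1 − 0.85000)(1 − 0.89000) = 0.99604
Series ([0.99604] and E): 0.99604 × 0.90000 = 0.89644
Series (F and G): 0.75000 × 0.78000 = 0.58500
Parallel ([0.89644] and [0.58500]): 1 − (1 − 0.89644)(1 − 0.58500) = 0.95702
Series (A and [0.95702]): 0.82000 × 0.95702 = 0.785

0.785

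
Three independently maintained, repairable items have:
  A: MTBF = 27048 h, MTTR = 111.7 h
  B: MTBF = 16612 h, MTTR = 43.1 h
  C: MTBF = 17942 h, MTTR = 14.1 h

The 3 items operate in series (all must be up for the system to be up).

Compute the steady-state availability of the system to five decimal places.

A(A) = MTBF/(MTBF+MTTR) = 27048/(27048+111.7) = 0.995887
A(B) = MTBF/(MTBF+MTTR) = 16612/(16612+43.1) = 0.997412
A(C) = MTBF/(MTBF+MTTR) = 17942/(17942+14.1) = 0.999215
Series availability: 0.995887 × 0.997412 × 0.999215 = 0.99253

0.99253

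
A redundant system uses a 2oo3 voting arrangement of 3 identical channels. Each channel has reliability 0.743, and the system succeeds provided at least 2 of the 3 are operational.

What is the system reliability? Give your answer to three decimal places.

R = Σ_{i=2}^{3} C(3,i) p^i (1−p)^{3−i} with p = 0.743
C(3,2)·0.743^2·0.257^1 = 0.42563
C(3,3)·0.743^3·0.257^0 = 0.41017
Sum = 0.836

0.836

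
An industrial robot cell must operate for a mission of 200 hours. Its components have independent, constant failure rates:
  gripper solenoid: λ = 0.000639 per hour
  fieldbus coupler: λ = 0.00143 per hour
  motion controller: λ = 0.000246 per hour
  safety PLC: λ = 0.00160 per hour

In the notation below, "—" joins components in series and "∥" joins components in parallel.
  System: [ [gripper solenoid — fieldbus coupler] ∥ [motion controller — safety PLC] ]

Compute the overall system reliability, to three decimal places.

R(gripper solenoid) = exp(−0.000639 × 200) = 0.88003
R(fieldbus coupler) = exp(−0.00143 × 200) = 0.75126
R(motion controller) = exp(−0.000246 × 200) = 0.95199
R(safety PLC) = exp(−0.00160 × 200) = 0.72615
Series (gripper solenoid and fieldbus coupler): 0.88003 × 0.75126 = 0.66113
Series (motion controller and safety PLC): 0.95199 × 0.72615 = 0.69129
Parallel ([0.66113] and [0.69129]): 1 − (1 − 0.66113)(1 − 0.69129) = 0.895

0.895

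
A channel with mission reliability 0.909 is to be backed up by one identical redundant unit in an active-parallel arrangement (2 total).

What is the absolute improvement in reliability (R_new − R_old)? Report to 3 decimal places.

0.083

R_before = 0.909
R_after = 1 − (1 − 0.909)^2 = 0.992
ΔR = 0.992 − 0.909 = 0.083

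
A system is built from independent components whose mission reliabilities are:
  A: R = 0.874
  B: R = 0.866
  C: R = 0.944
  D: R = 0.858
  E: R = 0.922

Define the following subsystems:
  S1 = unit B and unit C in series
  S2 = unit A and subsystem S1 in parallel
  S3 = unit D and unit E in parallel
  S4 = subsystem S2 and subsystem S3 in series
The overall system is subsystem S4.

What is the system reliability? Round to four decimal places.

Series (B and C): 0.866000 × 0.944000 = 0.817504
Parallel (A and [0.817504]): 1 − (1 − 0.874000)(1 − 0.817504) = 0.977006
Parallel (D and E): 1 − (1 − 0.858000)(1 − 0.922000) = 0.988924
Series ([0.977006] and [0.988924]): 0.977006 × 0.988924 = 0.9662

0.9662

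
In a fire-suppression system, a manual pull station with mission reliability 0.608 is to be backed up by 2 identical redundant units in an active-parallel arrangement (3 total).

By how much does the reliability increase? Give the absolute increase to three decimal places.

0.332

R_before = 0.608
R_after = 1 − (1 − 0.608)^3 = 0.940
ΔR = 0.940 − 0.608 = 0.332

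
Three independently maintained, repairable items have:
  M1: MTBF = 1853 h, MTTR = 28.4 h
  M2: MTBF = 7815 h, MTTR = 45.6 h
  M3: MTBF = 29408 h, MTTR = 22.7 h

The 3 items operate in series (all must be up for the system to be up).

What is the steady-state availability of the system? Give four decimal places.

A(M1) = MTBF/(MTBF+MTTR) = 1853/(1853+28.4) = 0.984905
A(M2) = MTBF/(MTBF+MTTR) = 7815/(7815+45.6) = 0.994199
A(M3) = MTBF/(MTBF+MTTR) = 29408/(29408+22.7) = 0.999229
Series availability: 0.984905 × 0.994199 × 0.999229 = 0.9784

0.9784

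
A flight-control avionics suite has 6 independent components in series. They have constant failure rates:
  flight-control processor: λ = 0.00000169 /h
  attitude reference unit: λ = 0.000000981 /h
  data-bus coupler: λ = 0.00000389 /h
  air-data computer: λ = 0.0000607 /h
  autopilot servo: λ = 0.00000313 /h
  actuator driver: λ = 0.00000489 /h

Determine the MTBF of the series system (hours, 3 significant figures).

13300

Series of exponential components: λ_sys = Σ λ_i
λ_sys = 0.00000169 + 0.000000981 + 0.00000389 + 0.0000607 + 0.00000313 + 0.00000489 = 7.5281e-05 /h
MTBF = 1 / λ_sys = 13300 h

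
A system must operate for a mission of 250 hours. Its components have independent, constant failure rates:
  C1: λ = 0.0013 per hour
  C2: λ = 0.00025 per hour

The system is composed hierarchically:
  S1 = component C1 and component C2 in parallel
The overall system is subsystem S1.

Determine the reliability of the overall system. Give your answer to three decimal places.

0.983

R(C1) = exp(−0.0013 × 250) = 0.72253
R(C2) = exp(−0.00025 × 250) = 0.93941
Parallel (C1 and C2): 1 − (1 − 0.72253)(1 − 0.93941) = 0.983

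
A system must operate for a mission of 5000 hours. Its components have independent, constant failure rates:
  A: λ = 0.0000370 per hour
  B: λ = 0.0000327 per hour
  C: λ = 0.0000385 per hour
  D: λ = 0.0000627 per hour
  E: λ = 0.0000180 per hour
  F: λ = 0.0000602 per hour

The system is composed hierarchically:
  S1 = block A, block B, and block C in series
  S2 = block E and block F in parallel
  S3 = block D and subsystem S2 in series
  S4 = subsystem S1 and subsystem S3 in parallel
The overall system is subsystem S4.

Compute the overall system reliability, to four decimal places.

R(A) = exp(−0.0000370 × 5000) = 0.831104
R(B) = exp(−0.0000327 × 5000) = 0.849166
R(C) = exp(−0.0000385 × 5000) = 0.824894
R(D) = exp(−0.0000627 × 5000) = 0.730884
R(E) = exp(−0.0000180 × 5000) = 0.913931
R(F) = exp(−0.0000602 × 5000) = 0.740078
Series (A, B, and C): 0.831104 × 0.849166 × 0.824894 = 0.582165
Parallel (E and F): 1 − (1 − 0.913931)(1 − 0.740078) = 0.977629
Series (D and [0.977629]): 0.730884 × 0.977629 = 0.714533
Parallel ([0.582165] and [0.714533]): 1 − (1 − 0.582165)(1 − 0.714533) = 0.8807

0.8807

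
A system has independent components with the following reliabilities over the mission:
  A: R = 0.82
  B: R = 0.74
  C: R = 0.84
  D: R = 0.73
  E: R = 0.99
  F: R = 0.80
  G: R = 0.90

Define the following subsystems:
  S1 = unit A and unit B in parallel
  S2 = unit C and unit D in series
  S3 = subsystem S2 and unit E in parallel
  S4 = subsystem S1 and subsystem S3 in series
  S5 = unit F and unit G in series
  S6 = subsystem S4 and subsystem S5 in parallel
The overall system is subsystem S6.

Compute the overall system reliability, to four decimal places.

0.9859

Parallel (A and B): 1 − (1 − 0.820000)(1 − 0.740000) = 0.953200
Series (C and D): 0.840000 × 0.730000 = 0.613200
Parallel ([0.613200] and E): 1 − (1 − 0.613200)(1 − 0.990000) = 0.996132
Series ([0.953200] and [0.996132]): 0.953200 × 0.996132 = 0.949513
Series (F and G): 0.800000 × 0.900000 = 0.720000
Parallel ([0.949513] and [0.720000]): 1 − (1 − 0.949513)(1 − 0.720000) = 0.9859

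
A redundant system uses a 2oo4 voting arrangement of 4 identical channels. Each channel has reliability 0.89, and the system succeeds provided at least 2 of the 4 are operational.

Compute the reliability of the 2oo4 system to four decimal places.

0.9951

R = Σ_{i=2}^{4} C(4,i) p^i (1−p)^{4−i} with p = 0.89
C(4,2)·0.89^2·0.11^2 = 0.057506
C(4,3)·0.89^3·0.11^1 = 0.310186
C(4,4)·0.89^4·0.11^0 = 0.627422
Sum = 0.9951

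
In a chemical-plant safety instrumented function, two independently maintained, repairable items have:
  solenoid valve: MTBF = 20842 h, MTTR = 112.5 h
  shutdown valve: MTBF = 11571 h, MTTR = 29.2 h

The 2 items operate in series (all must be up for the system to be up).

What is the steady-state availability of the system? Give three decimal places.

A(solenoid valve) = MTBF/(MTBF+MTTR) = 20842/(20842+112.5) = 0.994631
A(shutdown valve) = MTBF/(MTBF+MTTR) = 11571/(11571+29.2) = 0.997483
Series availability: 0.994631 × 0.997483 = 0.992

0.992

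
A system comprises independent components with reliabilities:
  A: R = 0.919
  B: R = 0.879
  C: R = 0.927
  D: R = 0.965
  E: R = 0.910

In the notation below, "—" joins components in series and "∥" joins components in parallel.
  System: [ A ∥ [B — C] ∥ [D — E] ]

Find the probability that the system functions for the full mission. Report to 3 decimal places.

0.998

Series (B and C): 0.87900 × 0.92700 = 0.81483
Series (D and E): 0.96500 × 0.91000 = 0.87815
Parallel (A, [0.81483], and [0.87815]): 1 − (1 − 0.91900)(1 − 0.81483)(1 − 0.87815) = 0.998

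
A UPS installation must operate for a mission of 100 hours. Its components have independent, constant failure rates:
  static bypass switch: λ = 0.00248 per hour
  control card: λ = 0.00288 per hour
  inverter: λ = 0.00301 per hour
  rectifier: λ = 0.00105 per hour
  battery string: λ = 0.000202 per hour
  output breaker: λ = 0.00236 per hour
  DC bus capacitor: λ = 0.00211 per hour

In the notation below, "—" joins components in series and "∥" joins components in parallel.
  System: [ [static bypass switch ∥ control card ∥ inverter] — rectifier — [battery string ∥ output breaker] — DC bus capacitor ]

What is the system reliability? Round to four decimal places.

R(static bypass switch) = exp(−0.00248 × 100) = 0.780360
R(control card) = exp(−0.00288 × 100) = 0.749762
R(inverter) = exp(−0.00301 × 100) = 0.740078
R(rectifier) = exp(−0.00105 × 100) = 0.900325
R(battery string) = exp(−0.000202 × 100) = 0.980003
R(output breaker) = exp(−0.00236 × 100) = 0.789781
R(DC bus capacitor) = exp(−0.00211 × 100) = 0.809774
Parallel (static bypass switch, control card, and inverter): 1 − (1 − 0.780360)(1 − 0.749762)(1 − 0.740078) = 0.985714
Parallel (battery string and output breaker): 1 − (1 − 0.980003)(1 − 0.789781) = 0.995796
Series ([0.985714], rectifier, [0.995796], and DC bus capacitor): 0.985714 × 0.900325 × 0.995796 × 0.809774 = 0.7156

0.7156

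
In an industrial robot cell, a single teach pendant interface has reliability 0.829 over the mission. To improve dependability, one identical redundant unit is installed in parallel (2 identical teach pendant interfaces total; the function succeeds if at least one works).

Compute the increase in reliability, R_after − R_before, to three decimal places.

R_before = 0.829
R_after = 1 − (1 − 0.829)^2 = 0.971
ΔR = 0.971 − 0.829 = 0.142

0.142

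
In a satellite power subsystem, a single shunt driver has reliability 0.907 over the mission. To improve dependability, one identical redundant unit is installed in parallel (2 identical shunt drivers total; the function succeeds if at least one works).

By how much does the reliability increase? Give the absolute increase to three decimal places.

R_before = 0.907
R_after = 1 − (1 − 0.907)^2 = 0.991
ΔR = 0.991 − 0.907 = 0.084

0.084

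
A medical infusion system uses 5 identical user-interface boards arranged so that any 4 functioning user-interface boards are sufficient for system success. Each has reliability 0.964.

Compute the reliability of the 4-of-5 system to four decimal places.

R = Σ_{i=4}^{5} C(5,i) p^i (1−p)^{5−i} with p = 0.964
C(5,4)·0.964^4·0.036^1 = 0.155446
C(5,5)·0.964^5·0.036^0 = 0.832502
Sum = 0.9879

0.9879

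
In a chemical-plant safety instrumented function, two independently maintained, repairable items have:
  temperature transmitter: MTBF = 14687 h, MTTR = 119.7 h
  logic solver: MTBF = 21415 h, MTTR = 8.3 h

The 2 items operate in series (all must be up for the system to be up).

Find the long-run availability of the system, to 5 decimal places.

0.99153

A(temperature transmitter) = MTBF/(MTBF+MTTR) = 14687/(14687+119.7) = 0.991916
A(logic solver) = MTBF/(MTBF+MTTR) = 21415/(21415+8.3) = 0.999613
Series availability: 0.991916 × 0.999613 = 0.99153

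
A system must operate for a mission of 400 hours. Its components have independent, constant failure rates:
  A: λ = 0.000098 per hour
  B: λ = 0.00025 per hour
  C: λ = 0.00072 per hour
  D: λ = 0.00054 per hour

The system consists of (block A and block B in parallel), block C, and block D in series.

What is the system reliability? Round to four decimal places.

0.6019

R(A) = exp(−0.000098 × 400) = 0.961558
R(B) = exp(−0.00025 × 400) = 0.904837
R(C) = exp(−0.00072 × 400) = 0.749762
R(D) = exp(−0.00054 × 400) = 0.805735
Parallel (A and B): 1 − (1 − 0.961558)(1 − 0.904837) = 0.996342
Series ([0.996342], C, and D): 0.996342 × 0.749762 × 0.805735 = 0.6019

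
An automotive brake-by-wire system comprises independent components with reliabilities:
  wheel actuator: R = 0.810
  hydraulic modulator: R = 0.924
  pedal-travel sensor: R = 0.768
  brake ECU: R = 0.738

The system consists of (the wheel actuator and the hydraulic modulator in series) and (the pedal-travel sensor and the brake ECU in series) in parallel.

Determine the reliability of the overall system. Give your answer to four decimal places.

0.8910

Series (wheel actuator and hydraulic modulator): 0.810000 × 0.924000 = 0.748440
Series (pedal-travel sensor and brake ECU): 0.768000 × 0.738000 = 0.566784
Parallel ([0.748440] and [0.566784]): 1 − (1 − 0.748440)(1 − 0.566784) = 0.8910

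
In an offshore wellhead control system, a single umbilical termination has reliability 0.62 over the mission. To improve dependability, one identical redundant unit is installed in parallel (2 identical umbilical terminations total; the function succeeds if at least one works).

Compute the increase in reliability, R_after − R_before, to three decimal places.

0.236

R_before = 0.62
R_after = 1 − (1 − 0.62)^2 = 0.856
ΔR = 0.856 − 0.62 = 0.236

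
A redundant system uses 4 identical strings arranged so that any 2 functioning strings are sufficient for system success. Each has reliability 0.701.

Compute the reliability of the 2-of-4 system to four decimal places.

R = Σ_{i=2}^{4} C(4,i) p^i (1−p)^{4−i} with p = 0.701
C(4,2)·0.701^2·0.299^2 = 0.263590
C(4,3)·0.701^3·0.299^1 = 0.411989
C(4,4)·0.701^4·0.299^0 = 0.241475
Sum = 0.9171

0.9171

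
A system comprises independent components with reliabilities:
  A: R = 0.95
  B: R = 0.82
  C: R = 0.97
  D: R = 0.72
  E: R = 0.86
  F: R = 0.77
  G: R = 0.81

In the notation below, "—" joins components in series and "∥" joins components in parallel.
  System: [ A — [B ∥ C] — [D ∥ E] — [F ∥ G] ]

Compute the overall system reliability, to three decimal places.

Parallel (B and C): 1 − (1 − 0.82000)(1 − 0.97000) = 0.99460
Parallel (D and E): 1 − (1 − 0.72000)(1 − 0.86000) = 0.96080
Parallel (F and G): 1 − (1 − 0.77000)(1 − 0.81000) = 0.95630
Series (A, [0.99460], [0.96080], and [0.95630]): 0.95000 × 0.99460 × 0.96080 × 0.95630 = 0.868

0.868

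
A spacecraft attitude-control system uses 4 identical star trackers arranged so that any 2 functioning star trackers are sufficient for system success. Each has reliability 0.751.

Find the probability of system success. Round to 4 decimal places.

0.9498

R = Σ_{i=2}^{4} C(4,i) p^i (1−p)^{4−i} with p = 0.751
C(4,2)·0.751^2·0.249^2 = 0.209812
C(4,3)·0.751^3·0.249^1 = 0.421870
C(4,4)·0.751^4·0.249^0 = 0.318097
Sum = 0.9498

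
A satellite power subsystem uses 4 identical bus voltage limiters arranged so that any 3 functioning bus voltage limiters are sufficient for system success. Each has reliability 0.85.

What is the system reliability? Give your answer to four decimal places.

R = Σ_{i=3}^{4} C(4,i) p^i (1−p)^{4−i} with p = 0.85
C(4,3)·0.85^3·0.15^1 = 0.368475
C(4,4)·0.85^4·0.15^0 = 0.522006
Sum = 0.8905

0.8905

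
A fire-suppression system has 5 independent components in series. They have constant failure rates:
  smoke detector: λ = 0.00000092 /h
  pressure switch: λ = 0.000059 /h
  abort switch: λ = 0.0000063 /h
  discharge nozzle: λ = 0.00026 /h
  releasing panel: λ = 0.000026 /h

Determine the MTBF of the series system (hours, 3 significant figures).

2840

Series of exponential components: λ_sys = Σ λ_i
λ_sys = 0.00000092 + 0.000059 + 0.0000063 + 0.00026 + 0.000026 = 3.5222e-04 /h
MTBF = 1 / λ_sys = 2840 h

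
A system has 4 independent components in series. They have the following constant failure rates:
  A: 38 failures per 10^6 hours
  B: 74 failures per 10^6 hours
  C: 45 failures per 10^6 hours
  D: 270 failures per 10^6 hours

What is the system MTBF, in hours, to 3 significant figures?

Series of exponential components: λ_sys = Σ λ_i
λ_sys = 0.000038 + 0.000074 + 0.000045 + 0.00027 = 4.2700e-04 /h
MTBF = 1 / λ_sys = 2340 h

2340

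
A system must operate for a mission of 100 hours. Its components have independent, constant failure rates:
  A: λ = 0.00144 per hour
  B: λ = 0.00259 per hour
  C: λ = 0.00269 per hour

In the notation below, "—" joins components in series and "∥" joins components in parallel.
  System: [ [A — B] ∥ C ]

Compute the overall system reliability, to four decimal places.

R(A) = exp(−0.00144 × 100) = 0.865888
R(B) = exp(−0.00259 × 100) = 0.771823
R(C) = exp(−0.00269 × 100) = 0.764143
Series (A and B): 0.865888 × 0.771823 = 0.668312
Parallel ([0.668312] and C): 1 − (1 − 0.668312)(1 − 0.764143) = 0.9218

0.9218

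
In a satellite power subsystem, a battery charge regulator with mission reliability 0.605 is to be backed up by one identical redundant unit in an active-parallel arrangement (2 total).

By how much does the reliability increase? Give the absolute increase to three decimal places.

0.239

R_before = 0.605
R_after = 1 − (1 − 0.605)^2 = 0.844
ΔR = 0.844 − 0.605 = 0.239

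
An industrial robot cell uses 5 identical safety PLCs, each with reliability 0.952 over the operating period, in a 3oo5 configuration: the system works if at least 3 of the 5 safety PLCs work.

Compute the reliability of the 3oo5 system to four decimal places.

0.9990

R = Σ_{i=3}^{5} C(5,i) p^i (1−p)^{5−i} with p = 0.952
C(5,3)·0.952^3·0.048^2 = 0.019879
C(5,4)·0.952^4·0.048^1 = 0.197133
C(5,5)·0.952^5·0.048^0 = 0.781960
Sum = 0.9990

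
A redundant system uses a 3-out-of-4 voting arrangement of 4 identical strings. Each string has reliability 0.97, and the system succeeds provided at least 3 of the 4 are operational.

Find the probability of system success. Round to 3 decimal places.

0.995

R = Σ_{i=3}^{4} C(4,i) p^i (1−p)^{4−i} with p = 0.97
C(4,3)·0.97^3·0.03^1 = 0.10952
C(4,4)·0.97^4·0.03^0 = 0.88529
Sum = 0.995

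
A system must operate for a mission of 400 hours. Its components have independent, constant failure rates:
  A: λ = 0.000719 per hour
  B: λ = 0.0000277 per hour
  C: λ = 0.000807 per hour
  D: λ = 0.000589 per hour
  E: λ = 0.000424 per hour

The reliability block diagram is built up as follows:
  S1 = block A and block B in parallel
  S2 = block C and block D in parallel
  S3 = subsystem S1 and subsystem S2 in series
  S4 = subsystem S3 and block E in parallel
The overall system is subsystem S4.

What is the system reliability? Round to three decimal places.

R(A) = exp(−0.000719 × 400) = 0.75006
R(B) = exp(−0.0000277 × 400) = 0.98898
R(C) = exp(−0.000807 × 400) = 0.72412
R(D) = exp(−0.000589 × 400) = 0.79010
R(E) = exp(−0.000424 × 400) = 0.84400
Parallel (A and B): 1 − (1 − 0.75006)(1 − 0.98898) = 0.99725
Parallel (C and D): 1 − (1 − 0.72412)(1 − 0.79010) = 0.94209
Series ([0.99725] and [0.94209]): 0.99725 × 0.94209 = 0.93950
Parallel ([0.93950] and E): 1 − (1 − 0.93950)(1 − 0.84400) = 0.991

0.991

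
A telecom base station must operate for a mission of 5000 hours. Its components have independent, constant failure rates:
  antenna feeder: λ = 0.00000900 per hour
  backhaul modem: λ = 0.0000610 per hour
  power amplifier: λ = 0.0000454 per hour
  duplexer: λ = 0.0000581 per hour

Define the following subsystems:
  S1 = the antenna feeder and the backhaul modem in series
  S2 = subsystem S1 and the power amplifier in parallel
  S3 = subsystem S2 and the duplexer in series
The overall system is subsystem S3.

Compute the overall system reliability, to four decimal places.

R(antenna feeder) = exp(−0.00000900 × 5000) = 0.955997
R(backhaul modem) = exp(−0.0000610 × 5000) = 0.737123
R(power amplifier) = exp(−0.0000454 × 5000) = 0.796921
R(duplexer) = exp(−0.0000581 × 5000) = 0.747890
Series (antenna feeder and backhaul modem): 0.955997 × 0.737123 = 0.704687
Parallel ([0.704687] and power amplifier): 1 − (1 − 0.704687)(1 − 0.796921) = 0.940028
Series ([0.940028] and duplexer): 0.940028 × 0.747890 = 0.7030

0.7030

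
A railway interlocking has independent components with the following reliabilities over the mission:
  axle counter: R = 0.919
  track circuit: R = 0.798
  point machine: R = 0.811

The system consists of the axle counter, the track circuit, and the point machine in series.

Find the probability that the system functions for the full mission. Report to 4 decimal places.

Series (axle counter, track circuit, and point machine): 0.919000 × 0.798000 × 0.811000 = 0.5948

0.5948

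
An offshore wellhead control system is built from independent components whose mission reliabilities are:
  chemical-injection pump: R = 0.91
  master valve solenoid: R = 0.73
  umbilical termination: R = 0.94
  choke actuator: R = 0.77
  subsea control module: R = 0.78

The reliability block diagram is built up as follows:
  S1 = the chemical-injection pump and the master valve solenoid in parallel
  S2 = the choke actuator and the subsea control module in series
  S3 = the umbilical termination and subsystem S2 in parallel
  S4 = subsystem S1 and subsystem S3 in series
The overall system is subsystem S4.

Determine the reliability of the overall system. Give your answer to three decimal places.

Parallel (chemical-injection pump and master valve solenoid): 1 − (1 − 0.91000)(1 − 0.73000) = 0.97570
Series (choke actuator and subsea control module): 0.77000 × 0.78000 = 0.60060
Parallel (umbilical termination and [0.60060]): 1 − (1 − 0.94000)(1 − 0.60060) = 0.97604
Series ([0.97570] and [0.97604]): 0.97570 × 0.97604 = 0.952

0.952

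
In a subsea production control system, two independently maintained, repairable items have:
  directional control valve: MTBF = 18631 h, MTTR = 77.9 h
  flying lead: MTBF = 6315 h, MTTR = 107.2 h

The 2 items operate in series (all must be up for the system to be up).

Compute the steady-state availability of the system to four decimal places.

A(directional control valve) = MTBF/(MTBF+MTTR) = 18631/(18631+77.9) = 0.995836
A(flying lead) = MTBF/(MTBF+MTTR) = 6315/(6315+107.2) = 0.983308
Series availability: 0.995836 × 0.983308 = 0.9792

0.9792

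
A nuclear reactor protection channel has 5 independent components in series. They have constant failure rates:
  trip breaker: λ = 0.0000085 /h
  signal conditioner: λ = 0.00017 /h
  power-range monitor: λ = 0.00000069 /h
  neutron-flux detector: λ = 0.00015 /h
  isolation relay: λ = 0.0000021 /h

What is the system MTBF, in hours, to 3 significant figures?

Series of exponential components: λ_sys = Σ λ_i
λ_sys = 0.0000085 + 0.00017 + 0.00000069 + 0.00015 + 0.0000021 = 3.3129e-04 /h
MTBF = 1 / λ_sys = 3020 h

3020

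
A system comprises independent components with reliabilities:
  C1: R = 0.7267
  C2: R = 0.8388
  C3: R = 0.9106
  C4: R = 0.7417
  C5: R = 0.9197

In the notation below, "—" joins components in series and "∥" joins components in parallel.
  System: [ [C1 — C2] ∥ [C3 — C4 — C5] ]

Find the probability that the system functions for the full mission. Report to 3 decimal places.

0.852

Series (C1 and C2): 0.72670 × 0.83880 = 0.60956
Series (C3, C4, and C5): 0.91060 × 0.74170 × 0.91970 = 0.62116
Parallel ([0.60956] and [0.62116]): 1 − (1 − 0.60956)(1 − 0.62116) = 0.852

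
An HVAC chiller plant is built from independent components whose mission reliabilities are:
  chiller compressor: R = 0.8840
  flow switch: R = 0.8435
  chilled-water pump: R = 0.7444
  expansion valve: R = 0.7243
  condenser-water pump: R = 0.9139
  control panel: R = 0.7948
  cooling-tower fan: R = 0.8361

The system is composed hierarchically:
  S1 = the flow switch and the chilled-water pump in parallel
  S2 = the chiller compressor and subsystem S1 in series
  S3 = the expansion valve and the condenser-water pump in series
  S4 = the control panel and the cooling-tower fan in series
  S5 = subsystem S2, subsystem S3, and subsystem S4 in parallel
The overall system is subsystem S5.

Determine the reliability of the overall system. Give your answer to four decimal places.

Parallel (flow switch and chilled-water pump): 1 − (1 − 0.843500)(1 − 0.744400) = 0.959999
Series (chiller compressor and [0.959999]): 0.884000 × 0.959999 = 0.848639
Series (expansion valve and condenser-water pump): 0.724300 × 0.913900 = 0.661938
Series (control panel and cooling-tower fan): 0.794800 × 0.836100 = 0.664532
Parallel ([0.848639], [0.661938], and [0.664532]): 1 − (1 − 0.848639)(1 − 0.661938)(1 − 0.664532) = 0.9828

0.9828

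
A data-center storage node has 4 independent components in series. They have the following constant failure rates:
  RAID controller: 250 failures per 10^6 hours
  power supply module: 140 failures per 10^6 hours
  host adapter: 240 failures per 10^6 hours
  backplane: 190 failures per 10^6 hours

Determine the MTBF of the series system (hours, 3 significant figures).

Series of exponential components: λ_sys = Σ λ_i
λ_sys = 0.00025 + 0.00014 + 0.00024 + 0.00019 = 8.2000e-04 /h
MTBF = 1 / λ_sys = 1220 h

1220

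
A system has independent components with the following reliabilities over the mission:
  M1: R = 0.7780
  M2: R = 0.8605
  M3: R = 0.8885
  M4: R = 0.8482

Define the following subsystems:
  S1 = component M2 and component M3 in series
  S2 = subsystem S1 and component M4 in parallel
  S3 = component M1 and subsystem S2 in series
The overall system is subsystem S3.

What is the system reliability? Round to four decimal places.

0.7502

Series (M2 and M3): 0.860500 × 0.888500 = 0.764554
Parallel ([0.764554] and M4): 1 − (1 − 0.764554)(1 − 0.848200) = 0.964259
Series (M1 and [0.964259]): 0.778000 × 0.964259 = 0.7502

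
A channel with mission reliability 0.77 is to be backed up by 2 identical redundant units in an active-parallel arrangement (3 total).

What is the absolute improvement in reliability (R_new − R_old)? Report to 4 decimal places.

0.2178

R_before = 0.77
R_after = 1 − (1 − 0.77)^3 = 0.9878
ΔR = 0.9878 − 0.77 = 0.2178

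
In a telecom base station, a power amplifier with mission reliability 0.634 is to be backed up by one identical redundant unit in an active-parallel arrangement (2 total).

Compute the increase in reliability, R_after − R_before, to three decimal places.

0.232

R_before = 0.634
R_after = 1 − (1 − 0.634)^2 = 0.866
ΔR = 0.866 − 0.634 = 0.232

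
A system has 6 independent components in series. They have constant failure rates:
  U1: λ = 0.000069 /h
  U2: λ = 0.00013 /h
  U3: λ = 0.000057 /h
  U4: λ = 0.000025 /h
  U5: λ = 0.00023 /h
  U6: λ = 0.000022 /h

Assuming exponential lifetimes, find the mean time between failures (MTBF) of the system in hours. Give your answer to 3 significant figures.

1880

Series of exponential components: λ_sys = Σ λ_i
λ_sys = 0.000069 + 0.00013 + 0.000057 + 0.000025 + 0.00023 + 0.000022 = 5.3300e-04 /h
MTBF = 1 / λ_sys = 1880 h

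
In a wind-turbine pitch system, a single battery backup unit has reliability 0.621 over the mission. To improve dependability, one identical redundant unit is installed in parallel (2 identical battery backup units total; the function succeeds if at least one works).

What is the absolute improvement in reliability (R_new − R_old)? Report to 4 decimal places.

0.2354

R_before = 0.621
R_after = 1 − (1 − 0.621)^2 = 0.8564
ΔR = 0.8564 − 0.621 = 0.2354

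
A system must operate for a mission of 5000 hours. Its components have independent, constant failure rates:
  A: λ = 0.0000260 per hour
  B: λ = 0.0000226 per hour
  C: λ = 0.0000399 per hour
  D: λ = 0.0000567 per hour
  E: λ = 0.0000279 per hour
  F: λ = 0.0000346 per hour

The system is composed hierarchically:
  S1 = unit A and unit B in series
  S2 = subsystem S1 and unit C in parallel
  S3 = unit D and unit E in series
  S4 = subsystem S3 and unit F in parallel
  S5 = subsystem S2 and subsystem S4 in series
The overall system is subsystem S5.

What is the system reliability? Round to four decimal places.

0.9083

R(A) = exp(−0.0000260 × 5000) = 0.878095
R(B) = exp(−0.0000226 × 5000) = 0.893151
R(C) = exp(−0.0000399 × 5000) = 0.819140
R(D) = exp(−0.0000567 × 5000) = 0.753143
R(E) = exp(−0.0000279 × 5000) = 0.869793
R(F) = exp(−0.0000346 × 5000) = 0.841138
Series (A and B): 0.878095 × 0.893151 = 0.784271
Parallel ([0.784271] and C): 1 − (1 − 0.784271)(1 − 0.819140) = 0.960983
Series (D and E): 0.753143 × 0.869793 = 0.655079
Parallel ([0.655079] and F): 1 − (1 − 0.655079)(1 − 0.841138) = 0.945205
Series ([0.960983] and [0.945205]): 0.960983 × 0.945205 = 0.9083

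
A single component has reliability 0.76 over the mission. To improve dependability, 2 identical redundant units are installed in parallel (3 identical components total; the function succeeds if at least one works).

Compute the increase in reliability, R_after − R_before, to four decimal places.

0.2262

R_before = 0.76
R_after = 1 − (1 − 0.76)^3 = 0.9862
ΔR = 0.9862 − 0.76 = 0.2262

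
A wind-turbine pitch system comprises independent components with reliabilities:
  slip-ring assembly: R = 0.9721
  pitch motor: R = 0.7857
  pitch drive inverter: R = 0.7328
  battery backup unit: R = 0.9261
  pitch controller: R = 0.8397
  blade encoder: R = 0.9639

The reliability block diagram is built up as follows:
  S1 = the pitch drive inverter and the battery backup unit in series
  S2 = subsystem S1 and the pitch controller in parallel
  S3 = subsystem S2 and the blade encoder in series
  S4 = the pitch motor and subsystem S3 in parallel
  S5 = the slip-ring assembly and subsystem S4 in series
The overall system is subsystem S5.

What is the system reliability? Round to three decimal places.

Series (pitch drive inverter and battery backup unit): 0.73280 × 0.92610 = 0.67865
Parallel ([0.67865] and pitch controller): 1 − (1 − 0.67865)(1 − 0.83970) = 0.94849
Series ([0.94849] and blade encoder): 0.94849 × 0.96390 = 0.91425
Parallel (pitch motor and [0.91425]): 1 − (1 − 0.78570)(1 − 0.91425) = 0.98162
Series (slip-ring assembly and [0.98162]): 0.97210 × 0.98162 = 0.954

0.954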